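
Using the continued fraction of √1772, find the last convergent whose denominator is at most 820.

19027/452

√1772 = [42; 10, 1, 1, 20, 1, 1, 10, 84, …] (period length 8).
Convergents:
  p_0/q_0 = 42/1
  p_1/q_1 = 421/10
  p_2/q_2 = 463/11
  p_3/q_3 = 884/21
  p_4/q_4 = 18143/431
  p_5/q_5 = 19027/452
  p_6/q_6 = 37170/883
q_5 = 452 ≤ 820 < 883 = q_6, so the answer is 19027/452.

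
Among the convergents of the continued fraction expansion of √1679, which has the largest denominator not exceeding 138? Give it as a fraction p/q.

1680/41

√1679 = [40; 1, 39, 1, 80, …] (period length 4).
Convergents:
  p_0/q_0 = 40/1
  p_1/q_1 = 41/1
  p_2/q_2 = 1639/40
  p_3/q_3 = 1680/41
  p_4/q_4 = 136039/3320
q_3 = 41 ≤ 138 < 3320 = q_4, so the answer is 1680/41.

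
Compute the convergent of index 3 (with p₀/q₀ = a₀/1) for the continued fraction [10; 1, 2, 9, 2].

Using pₖ = aₖpₖ₋₁ + pₖ₋₂, qₖ = aₖqₖ₋₁ + qₖ₋₂ (with p₋₁=1, p₋₂=0, q₋₁=0, q₋₂=1):
  k=0: a=10, p=10, q=1
  k=1: a=1, p=11, q=1
  k=2: a=2, p=32, q=3
  k=3: a=9, p=299, q=28

299/28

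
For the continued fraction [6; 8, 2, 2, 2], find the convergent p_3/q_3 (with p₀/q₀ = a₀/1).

Using pₖ = aₖpₖ₋₁ + pₖ₋₂, qₖ = aₖqₖ₋₁ + qₖ₋₂ (with p₋₁=1, p₋₂=0, q₋₁=0, q₋₂=1):
  k=0: a=6, p=6, q=1
  k=1: a=8, p=49, q=8
  k=2: a=2, p=104, q=17
  k=3: a=2, p=257, q=42

257/42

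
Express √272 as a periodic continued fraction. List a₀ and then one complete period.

a₀ = ⌊√272⌋ = 16.
With m₀=0, d₀=1 and mₖ₊₁ = dₖaₖ − mₖ, dₖ₊₁ = (n − mₖ₊₁²)/dₖ, aₖ₊₁ = ⌊(a₀+mₖ₊₁)/dₖ₊₁⌋:
  k=1: m=16, d=16, a=2
  k=2: m=16, d=1, a=32
d=1 and a=2a₀=32 at k=2, so the next step gives (m, d) = (16, 16) again — its k=1 value — and the period has length 2.

[16; 2, 32]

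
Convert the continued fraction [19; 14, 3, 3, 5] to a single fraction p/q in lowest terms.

14455/758

Fold from the inside: start with 5/1.
  3 + 1/5 = 16/5
  3 + 5/16 = 53/16
  14 + 16/53 = 758/53
  19 + 53/758 = 14455/758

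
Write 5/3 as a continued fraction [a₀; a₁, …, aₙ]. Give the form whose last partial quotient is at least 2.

5 = 1*3 + 2
3 = 1*2 + 1
2 = 2*1 + 0  (stop)
So 5/3 = [1; 1, 2].

[1; 1, 2]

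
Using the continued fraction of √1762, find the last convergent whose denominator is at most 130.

1763/42

√1762 = [41; 1, 40, 1, 82, …] (period length 4).
Convergents:
  p_0/q_0 = 41/1
  p_1/q_1 = 42/1
  p_2/q_2 = 1721/41
  p_3/q_3 = 1763/42
  p_4/q_4 = 146287/3485
q_3 = 42 ≤ 130 < 3485 = q_4, so the answer is 1763/42.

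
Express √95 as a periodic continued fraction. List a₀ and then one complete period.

[9; 1, 2, 1, 18]

a₀ = ⌊√95⌋ = 9.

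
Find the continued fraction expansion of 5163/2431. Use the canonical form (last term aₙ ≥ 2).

[2; 8, 13, 11, 2]

5163 = 2×2431 + 301
2431 = 8×301 + 23
301 = 13×23 + 2
23 = 11×2 + 1
2 = 2×1 + 0  (stop)
So 5163/2431 = [2; 8, 13, 11, 2].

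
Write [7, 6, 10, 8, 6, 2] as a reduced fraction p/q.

Using pₖ = aₖpₖ₋₁ + pₖ₋₂ and qₖ = aₖqₖ₋₁ + qₖ₋₂:
  k=0: a=7, p=7, q=1
  k=1: a=6, p=43, q=6
  k=2: a=10, p=437, q=61
  k=3: a=8, p=3539, q=494
  k=4: a=6, p=21671, q=3025
  k=5: a=2, p=46881, q=6544

46881/6544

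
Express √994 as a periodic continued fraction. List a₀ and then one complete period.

[31; 1, 1, 8, 1, 1, 62]

a₀ = ⌊√994⌋ = 31.
With m₀=0, d₀=1 and mₖ₊₁ = dₖaₖ − mₖ, dₖ₊₁ = (n − mₖ₊₁²)/dₖ, aₖ₊₁ = ⌊(a₀+mₖ₊₁)/dₖ₊₁⌋:
  k=1: m=31, d=33, a=1
  k=2: m=2, d=30, a=1
  k=3: m=28, d=7, a=8
  k=4: m=28, d=30, a=1
  k=5: m=2, d=33, a=1
  k=6: m=31, d=1, a=62
d=1 and a=2a₀=62 at k=6, so the next step gives (m, d) = (31, 33) again — its k=1 value — and the period has length 6.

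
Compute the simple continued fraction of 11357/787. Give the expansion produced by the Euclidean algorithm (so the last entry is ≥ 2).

11357 = 14·787 + 339
787 = 2·339 + 109
339 = 3·109 + 12
109 = 9·12 + 1
12 = 12·1 + 0  (stop)
So 11357/787 = [14; 2, 3, 9, 12].

[14; 2, 3, 9, 12]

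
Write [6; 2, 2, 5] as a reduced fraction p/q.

173/27

Using pₖ = aₖpₖ₋₁ + pₖ₋₂ and qₖ = aₖqₖ₋₁ + qₖ₋₂:
  k=0: a=6, p=6, q=1
  k=1: a=2, p=13, q=2
  k=2: a=2, p=32, q=5
  k=3: a=5, p=173, q=27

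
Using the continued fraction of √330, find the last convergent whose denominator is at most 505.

3942/217

√330 = [18; 6, 36, …] (period length 2).
Convergents:
  p_0/q_0 = 18/1
  p_1/q_1 = 109/6
  p_2/q_2 = 3942/217
  p_3/q_3 = 23761/1308
q_2 = 217 ≤ 505 < 1308 = q_3, so the answer is 3942/217.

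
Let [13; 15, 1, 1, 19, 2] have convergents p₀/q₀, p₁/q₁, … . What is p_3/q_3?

405/31

Using pₖ = aₖpₖ₋₁ + pₖ₋₂, qₖ = aₖqₖ₋₁ + qₖ₋₂ (with p₋₁=1, p₋₂=0, q₋₁=0, q₋₂=1):
  k=0: a=13, p=13, q=1
  k=1: a=15, p=196, q=15
  k=2: a=1, p=209, q=16
  k=3: a=1, p=405, q=31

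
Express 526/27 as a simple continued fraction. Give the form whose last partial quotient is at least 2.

526 = 19×27 + 13
27 = 2×13 + 1
13 = 13×1 + 0  (stop)
So 526/27 = [19; 2, 13].

[19; 2, 13]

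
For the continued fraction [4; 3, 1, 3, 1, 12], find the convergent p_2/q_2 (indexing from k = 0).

17/4

Using pₖ = aₖpₖ₋₁ + pₖ₋₂, qₖ = aₖqₖ₋₁ + qₖ₋₂ (with p₋₁=1, p₋₂=0, q₋₁=0, q₋₂=1):
  k=0: a=4, p=4, q=1
  k=1: a=3, p=13, q=3
  k=2: a=1, p=17, q=4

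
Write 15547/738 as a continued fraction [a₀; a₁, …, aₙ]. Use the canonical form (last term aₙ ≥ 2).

[21; 15, 16, 3]

15547 = 21·738 + 49
738 = 15·49 + 3
49 = 16·3 + 1
3 = 3·1 + 0  (stop)
So 15547/738 = [21; 15, 16, 3].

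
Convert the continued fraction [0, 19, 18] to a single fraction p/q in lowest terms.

Fold from the inside: start with 18/1.
  19 + 1/18 = 343/18
  0 + 18/343 = 18/343

18/343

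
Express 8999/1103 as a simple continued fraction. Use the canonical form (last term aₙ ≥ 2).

8999 = 8·1103 + 175
1103 = 6·175 + 53
175 = 3·53 + 16
53 = 3·16 + 5
16 = 3·5 + 1
5 = 5·1 + 0  (stop)
So 8999/1103 = [8; 6, 3, 3, 3, 5].

[8; 6, 3, 3, 3, 5]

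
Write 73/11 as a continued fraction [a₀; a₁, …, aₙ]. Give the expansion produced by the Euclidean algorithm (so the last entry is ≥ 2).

73 = 6·11 + 7
11 = 1·7 + 4
7 = 1·4 + 3
4 = 1·3 + 1
3 = 3·1 + 0  (stop)
So 73/11 = [6; 1, 1, 1, 3].

[6; 1, 1, 1, 3]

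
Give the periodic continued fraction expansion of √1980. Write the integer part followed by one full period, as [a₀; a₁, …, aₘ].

[44; 2, 88]

a₀ = ⌊√1980⌋ = 44.
With m₀=0, d₀=1 and mₖ₊₁ = dₖaₖ − mₖ, dₖ₊₁ = (n − mₖ₊₁²)/dₖ, aₖ₊₁ = ⌊(a₀+mₖ₊₁)/dₖ₊₁⌋:
  k=1: m=44, d=44, a=2
  k=2: m=44, d=1, a=88
d=1 and a=2a₀=88 at k=2, so the next step gives (m, d) = (44, 44) again — its k=1 value — and the period has length 2.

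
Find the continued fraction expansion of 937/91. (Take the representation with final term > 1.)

937 = 10*91 + 27
91 = 3*27 + 10
27 = 2*10 + 7
10 = 1*7 + 3
7 = 2*3 + 1
3 = 3*1 + 0  (stop)
So 937/91 = [10; 3, 2, 1, 2, 3].

[10; 3, 2, 1, 2, 3]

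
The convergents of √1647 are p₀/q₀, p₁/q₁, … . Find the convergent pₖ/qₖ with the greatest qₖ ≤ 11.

284/7

√1647 = [40; 1, 1, 2, 1, 1, 80, …] (period length 6).
Convergents:
  p_0/q_0 = 40/1
  p_1/q_1 = 41/1
  p_2/q_2 = 81/2
  p_3/q_3 = 203/5
  p_4/q_4 = 284/7
  p_5/q_5 = 487/12
q_4 = 7 ≤ 11 < 12 = q_5, so the answer is 284/7.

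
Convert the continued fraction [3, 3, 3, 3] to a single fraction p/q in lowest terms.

Fold from the inside: start with 3/1.
  3 + 1/3 = 10/3
  3 + 3/10 = 33/10
  3 + 10/33 = 109/33

109/33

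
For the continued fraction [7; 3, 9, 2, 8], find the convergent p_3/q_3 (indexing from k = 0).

432/59

Using pₖ = aₖpₖ₋₁ + pₖ₋₂, qₖ = aₖqₖ₋₁ + qₖ₋₂ (with p₋₁=1, p₋₂=0, q₋₁=0, q₋₂=1):
  k=0: a=7, p=7, q=1
  k=1: a=3, p=22, q=3
  k=2: a=9, p=205, q=28
  k=3: a=2, p=432, q=59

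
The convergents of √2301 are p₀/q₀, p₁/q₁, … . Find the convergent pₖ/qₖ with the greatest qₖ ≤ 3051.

145777/3039

√2301 = [47; 1, 30, 1, 94, …] (period length 4).
Convergents:
  p_0/q_0 = 47/1
  p_1/q_1 = 48/1
  p_2/q_2 = 1487/31
  p_3/q_3 = 1535/32
  p_4/q_4 = 145777/3039
  p_5/q_5 = 147312/3071
q_4 = 3039 ≤ 3051 < 3071 = q_5, so the answer is 145777/3039.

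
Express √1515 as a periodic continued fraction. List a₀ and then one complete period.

[38; 1, 11, 1, 76]

a₀ = ⌊√1515⌋ = 38.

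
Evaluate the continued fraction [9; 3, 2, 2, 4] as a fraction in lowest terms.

697/75

Fold from the inside: start with 4/1.
  2 + 1/4 = 9/4
  2 + 4/9 = 22/9
  3 + 9/22 = 75/22
  9 + 22/75 = 697/75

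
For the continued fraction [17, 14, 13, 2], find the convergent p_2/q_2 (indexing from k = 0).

Using pₖ = aₖpₖ₋₁ + pₖ₋₂, qₖ = aₖqₖ₋₁ + qₖ₋₂ (with p₋₁=1, p₋₂=0, q₋₁=0, q₋₂=1):
  k=0: a=17, p=17, q=1
  k=1: a=14, p=239, q=14
  k=2: a=13, p=3124, q=183

3124/183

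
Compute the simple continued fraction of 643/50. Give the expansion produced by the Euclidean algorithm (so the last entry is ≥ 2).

643 = 12×50 + 43
50 = 1×43 + 7
43 = 6×7 + 1
7 = 7×1 + 0  (stop)
So 643/50 = [12; 1, 6, 7].

[12; 1, 6, 7]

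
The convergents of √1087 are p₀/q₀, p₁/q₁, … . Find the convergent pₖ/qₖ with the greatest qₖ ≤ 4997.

√1087 = [32; 1, 31, 1, 64, …] (period length 4).
Convergents:
  p_0/q_0 = 32/1
  p_1/q_1 = 33/1
  p_2/q_2 = 1055/32
  p_3/q_3 = 1088/33
  p_4/q_4 = 70687/2144
  p_5/q_5 = 71775/2177
  p_6/q_6 = 2295712/69631
q_5 = 2177 ≤ 4997 < 69631 = q_6, so the answer is 71775/2177.

71775/2177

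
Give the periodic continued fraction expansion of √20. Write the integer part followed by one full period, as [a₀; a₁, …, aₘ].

[4; 2, 8]

a₀ = ⌊√20⌋ = 4.
With m₀=0, d₀=1 and mₖ₊₁ = dₖaₖ − mₖ, dₖ₊₁ = (n − mₖ₊₁²)/dₖ, aₖ₊₁ = ⌊(a₀+mₖ₊₁)/dₖ₊₁⌋:
  k=1: m=4, d=4, a=2
  k=2: m=4, d=1, a=8
d=1 and a=2a₀=8 at k=2, so the next step gives (m, d) = (4, 4) again — its k=1 value — and the period has length 2.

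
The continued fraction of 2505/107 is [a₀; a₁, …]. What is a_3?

3

2505 = 23·107 + 44   →  a_0 = 23
107 = 2·44 + 19   →  a_1 = 2
44 = 2·19 + 6   →  a_2 = 2
19 = 3·6 + 1   →  a_3 = 3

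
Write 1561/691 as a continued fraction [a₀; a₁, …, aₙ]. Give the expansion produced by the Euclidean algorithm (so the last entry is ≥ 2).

[2; 3, 1, 6, 6, 4]

1561 = 2·691 + 179
691 = 3·179 + 154
179 = 1·154 + 25
154 = 6·25 + 4
25 = 6·4 + 1
4 = 4·1 + 0  (stop)
So 1561/691 = [2; 3, 1, 6, 6, 4].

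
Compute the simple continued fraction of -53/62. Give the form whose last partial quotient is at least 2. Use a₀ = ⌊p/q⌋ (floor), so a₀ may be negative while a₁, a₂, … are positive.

-53 = -1×62 + 9
62 = 6×9 + 8
9 = 1×8 + 1
8 = 8×1 + 0  (stop)
So -53/62 = [-1; 6, 1, 8].

[-1; 6, 1, 8]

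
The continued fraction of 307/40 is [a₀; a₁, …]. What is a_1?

1

307 = 7·40 + 27   →  a_0 = 7
40 = 1·27 + 13   →  a_1 = 1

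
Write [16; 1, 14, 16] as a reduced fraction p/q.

Using pₖ = aₖpₖ₋₁ + pₖ₋₂ and qₖ = aₖqₖ₋₁ + qₖ₋₂:
  k=0: a=16, p=16, q=1
  k=1: a=1, p=17, q=1
  k=2: a=14, p=254, q=15
  k=3: a=16, p=4081, q=241

4081/241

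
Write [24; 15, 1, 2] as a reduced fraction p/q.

1131/47

Using pₖ = aₖpₖ₋₁ + pₖ₋₂ and qₖ = aₖqₖ₋₁ + qₖ₋₂:
  k=0: a=24, p=24, q=1
  k=1: a=15, p=361, q=15
  k=2: a=1, p=385, q=16
  k=3: a=2, p=1131, q=47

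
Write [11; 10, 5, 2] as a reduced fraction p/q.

1243/112

Using pₖ = aₖpₖ₋₁ + pₖ₋₂ and qₖ = aₖqₖ₋₁ + qₖ₋₂:
  k=0: a=11, p=11, q=1
  k=1: a=10, p=111, q=10
  k=2: a=5, p=566, q=51
  k=3: a=2, p=1243, q=112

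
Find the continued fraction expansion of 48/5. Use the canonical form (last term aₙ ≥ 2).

[9; 1, 1, 2]

48 = 9·5 + 3
5 = 1·3 + 2
3 = 1·2 + 1
2 = 2·1 + 0  (stop)
So 48/5 = [9; 1, 1, 2].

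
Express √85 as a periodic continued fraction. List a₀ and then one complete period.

[9; 4, 1, 1, 4, 18]

a₀ = ⌊√85⌋ = 9.
With m₀=0, d₀=1 and mₖ₊₁ = dₖaₖ − mₖ, dₖ₊₁ = (n − mₖ₊₁²)/dₖ, aₖ₊₁ = ⌊(a₀+mₖ₊₁)/dₖ₊₁⌋:
  k=1: m=9, d=4, a=4
  k=2: m=7, d=9, a=1
  k=3: m=2, d=9, a=1
  k=4: m=7, d=4, a=4
  k=5: m=9, d=1, a=18
d=1 and a=2a₀=18 at k=5, so the next step gives (m, d) = (9, 4) again — its k=1 value — and the period has length 5.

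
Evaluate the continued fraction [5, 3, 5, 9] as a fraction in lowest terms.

Fold from the inside: start with 9/1.
  5 + 1/9 = 46/9
  3 + 9/46 = 147/46
  5 + 46/147 = 781/147

781/147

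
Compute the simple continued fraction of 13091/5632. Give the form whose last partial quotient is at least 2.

13091 = 2×5632 + 1827
5632 = 3×1827 + 151
1827 = 12×151 + 15
151 = 10×15 + 1
15 = 15×1 + 0  (stop)
So 13091/5632 = [2; 3, 12, 10, 15].

[2; 3, 12, 10, 15]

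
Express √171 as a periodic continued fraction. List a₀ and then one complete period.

[13; 13, 26]

a₀ = ⌊√171⌋ = 13.
With m₀=0, d₀=1 and mₖ₊₁ = dₖaₖ − mₖ, dₖ₊₁ = (n − mₖ₊₁²)/dₖ, aₖ₊₁ = ⌊(a₀+mₖ₊₁)/dₖ₊₁⌋:
  k=1: m=13, d=2, a=13
  k=2: m=13, d=1, a=26
d=1 and a=2a₀=26 at k=2, so the next step gives (m, d) = (13, 2) again — its k=1 value — and the period has length 2.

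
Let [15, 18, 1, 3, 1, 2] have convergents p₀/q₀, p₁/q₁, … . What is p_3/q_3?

Using pₖ = aₖpₖ₋₁ + pₖ₋₂, qₖ = aₖqₖ₋₁ + qₖ₋₂ (with p₋₁=1, p₋₂=0, q₋₁=0, q₋₂=1):
  k=0: a=15, p=15, q=1
  k=1: a=18, p=271, q=18
  k=2: a=1, p=286, q=19
  k=3: a=3, p=1129, q=75

1129/75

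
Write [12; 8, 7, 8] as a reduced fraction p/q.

5625/464

Using pₖ = aₖpₖ₋₁ + pₖ₋₂ and qₖ = aₖqₖ₋₁ + qₖ₋₂:
  k=0: a=12, p=12, q=1
  k=1: a=8, p=97, q=8
  k=2: a=7, p=691, q=57
  k=3: a=8, p=5625, q=464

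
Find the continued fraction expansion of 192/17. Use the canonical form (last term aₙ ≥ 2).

[11; 3, 2, 2]

192 = 11×17 + 5
17 = 3×5 + 2
5 = 2×2 + 1
2 = 2×1 + 0  (stop)
So 192/17 = [11; 3, 2, 2].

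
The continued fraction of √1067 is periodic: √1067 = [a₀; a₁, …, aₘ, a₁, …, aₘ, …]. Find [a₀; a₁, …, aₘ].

[32; 1, 1, 1, 64]

a₀ = ⌊√1067⌋ = 32.
With m₀=0, d₀=1 and mₖ₊₁ = dₖaₖ − mₖ, dₖ₊₁ = (n − mₖ₊₁²)/dₖ, aₖ₊₁ = ⌊(a₀+mₖ₊₁)/dₖ₊₁⌋:
  k=1: m=32, d=43, a=1
  k=2: m=11, d=22, a=1
  k=3: m=11, d=43, a=1
  k=4: m=32, d=1, a=64
d=1 and a=2a₀=64 at k=4, so the next step gives (m, d) = (32, 43) again — its k=1 value — and the period has length 4.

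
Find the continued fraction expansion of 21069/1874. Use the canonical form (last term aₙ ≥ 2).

[11; 4, 8, 2, 2, 1, 7]

21069 = 11×1874 + 455
1874 = 4×455 + 54
455 = 8×54 + 23
54 = 2×23 + 8
23 = 2×8 + 7
8 = 1×7 + 1
7 = 7×1 + 0  (stop)
So 21069/1874 = [11; 4, 8, 2, 2, 1, 7].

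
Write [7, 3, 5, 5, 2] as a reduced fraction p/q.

Fold from the inside: start with 2/1.
  5 + 1/2 = 11/2
  5 + 2/11 = 57/11
  3 + 11/57 = 182/57
  7 + 57/182 = 1331/182

1331/182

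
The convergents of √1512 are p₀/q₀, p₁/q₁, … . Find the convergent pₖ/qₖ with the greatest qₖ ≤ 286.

√1512 = [38; 1, 7, 1, 1, 1, 7, 1, 76, …] (period length 8).
Convergents:
  p_0/q_0 = 38/1
  p_1/q_1 = 39/1
  p_2/q_2 = 311/8
  p_3/q_3 = 350/9
  p_4/q_4 = 661/17
  p_5/q_5 = 1011/26
  p_6/q_6 = 7738/199
  p_7/q_7 = 8749/225
  p_8/q_8 = 672662/17299
q_7 = 225 ≤ 286 < 17299 = q_8, so the answer is 8749/225.

8749/225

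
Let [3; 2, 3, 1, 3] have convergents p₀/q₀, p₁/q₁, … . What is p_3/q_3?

31/9

Using pₖ = aₖpₖ₋₁ + pₖ₋₂, qₖ = aₖqₖ₋₁ + qₖ₋₂ (with p₋₁=1, p₋₂=0, q₋₁=0, q₋₂=1):
  k=0: a=3, p=3, q=1
  k=1: a=2, p=7, q=2
  k=2: a=3, p=24, q=7
  k=3: a=1, p=31, q=9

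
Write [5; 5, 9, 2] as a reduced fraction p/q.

504/97

Fold from the inside: start with 2/1.
  9 + 1/2 = 19/2
  5 + 2/19 = 97/19
  5 + 19/97 = 504/97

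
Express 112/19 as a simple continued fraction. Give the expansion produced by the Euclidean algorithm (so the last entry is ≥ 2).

112 = 5×19 + 17
19 = 1×17 + 2
17 = 8×2 + 1
2 = 2×1 + 0  (stop)
So 112/19 = [5; 1, 8, 2].

[5; 1, 8, 2]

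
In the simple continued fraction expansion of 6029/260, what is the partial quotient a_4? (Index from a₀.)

6029 = 23·260 + 49   →  a_0 = 23
260 = 5·49 + 15   →  a_1 = 5
49 = 3·15 + 4   →  a_2 = 3
15 = 3·4 + 3   →  a_3 = 3
4 = 1·3 + 1   →  a_4 = 1

1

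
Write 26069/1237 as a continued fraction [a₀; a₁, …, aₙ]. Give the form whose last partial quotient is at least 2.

26069 = 21×1237 + 92
1237 = 13×92 + 41
92 = 2×41 + 10
41 = 4×10 + 1
10 = 10×1 + 0  (stop)
So 26069/1237 = [21; 13, 2, 4, 10].

[21; 13, 2, 4, 10]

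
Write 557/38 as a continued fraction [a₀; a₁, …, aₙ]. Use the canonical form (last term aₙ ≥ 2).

[14; 1, 1, 1, 12]

557 = 14*38 + 25
38 = 1*25 + 13
25 = 1*13 + 12
13 = 1*12 + 1
12 = 12*1 + 0  (stop)
So 557/38 = [14; 1, 1, 1, 12].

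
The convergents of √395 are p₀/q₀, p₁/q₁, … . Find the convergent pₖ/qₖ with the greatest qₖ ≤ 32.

159/8

√395 = [19; 1, 6, 1, 38, …] (period length 4).
Convergents:
  p_0/q_0 = 19/1
  p_1/q_1 = 20/1
  p_2/q_2 = 139/7
  p_3/q_3 = 159/8
  p_4/q_4 = 6181/311
q_3 = 8 ≤ 32 < 311 = q_4, so the answer is 159/8.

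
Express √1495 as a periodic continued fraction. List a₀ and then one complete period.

[38; 1, 1, 1, 76]

a₀ = ⌊√1495⌋ = 38.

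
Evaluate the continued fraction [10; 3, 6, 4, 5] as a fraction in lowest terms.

Fold from the inside: start with 5/1.
  4 + 1/5 = 21/5
  6 + 5/21 = 131/21
  3 + 21/131 = 414/131
  10 + 131/414 = 4271/414

4271/414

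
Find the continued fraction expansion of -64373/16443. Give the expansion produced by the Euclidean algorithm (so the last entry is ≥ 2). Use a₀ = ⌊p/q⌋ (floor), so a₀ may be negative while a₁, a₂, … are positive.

-64373 = -4*16443 + 1399
16443 = 11*1399 + 1054
1399 = 1*1054 + 345
1054 = 3*345 + 19
345 = 18*19 + 3
19 = 6*3 + 1
3 = 3*1 + 0  (stop)
So -64373/16443 = [-4; 11, 1, 3, 18, 6, 3].

[-4; 11, 1, 3, 18, 6, 3]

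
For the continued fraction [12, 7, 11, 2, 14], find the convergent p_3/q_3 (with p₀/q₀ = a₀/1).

1979/163

Using pₖ = aₖpₖ₋₁ + pₖ₋₂, qₖ = aₖqₖ₋₁ + qₖ₋₂ (with p₋₁=1, p₋₂=0, q₋₁=0, q₋₂=1):
  k=0: a=12, p=12, q=1
  k=1: a=7, p=85, q=7
  k=2: a=11, p=947, q=78
  k=3: a=2, p=1979, q=163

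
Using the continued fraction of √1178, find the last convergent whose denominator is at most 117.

2025/59

√1178 = [34; 3, 9, 2, 9, 3, 68, …] (period length 6).
Convergents:
  p_0/q_0 = 34/1
  p_1/q_1 = 103/3
  p_2/q_2 = 961/28
  p_3/q_3 = 2025/59
  p_4/q_4 = 19186/559
q_3 = 59 ≤ 117 < 559 = q_4, so the answer is 2025/59.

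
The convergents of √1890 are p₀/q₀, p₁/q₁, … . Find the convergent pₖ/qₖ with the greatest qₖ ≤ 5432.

97469/2242

√1890 = [43; 2, 9, 6, 9, 2, 86, …] (period length 6).
Convergents:
  p_0/q_0 = 43/1
  p_1/q_1 = 87/2
  p_2/q_2 = 826/19
  p_3/q_3 = 5043/116
  p_4/q_4 = 46213/1063
  p_5/q_5 = 97469/2242
  p_6/q_6 = 8428547/193875
q_5 = 2242 ≤ 5432 < 193875 = q_6, so the answer is 97469/2242.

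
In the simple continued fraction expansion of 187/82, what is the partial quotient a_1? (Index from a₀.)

3

187 = 2·82 + 23   →  a_0 = 2
82 = 3·23 + 13   →  a_1 = 3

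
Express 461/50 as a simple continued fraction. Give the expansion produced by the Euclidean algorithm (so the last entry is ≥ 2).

[9; 4, 1, 1, 5]

461 = 9×50 + 11
50 = 4×11 + 6
11 = 1×6 + 5
6 = 1×5 + 1
5 = 5×1 + 0  (stop)
So 461/50 = [9; 4, 1, 1, 5].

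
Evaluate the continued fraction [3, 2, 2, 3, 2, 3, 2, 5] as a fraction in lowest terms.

Using pₖ = aₖpₖ₋₁ + pₖ₋₂ and qₖ = aₖqₖ₋₁ + qₖ₋₂:
  k=0: a=3, p=3, q=1
  k=1: a=2, p=7, q=2
  k=2: a=2, p=17, q=5
  k=3: a=3, p=58, q=17
  k=4: a=2, p=133, q=39
  k=5: a=3, p=457, q=134
  k=6: a=2, p=1047, q=307
  k=7: a=5, p=5692, q=1669

5692/1669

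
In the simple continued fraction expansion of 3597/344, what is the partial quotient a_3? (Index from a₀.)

3597 = 10·344 + 157   →  a_0 = 10
344 = 2·157 + 30   →  a_1 = 2
157 = 5·30 + 7   →  a_2 = 5
30 = 4·7 + 2   →  a_3 = 4

4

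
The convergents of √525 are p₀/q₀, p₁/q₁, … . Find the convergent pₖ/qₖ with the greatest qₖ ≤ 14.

252/11

√525 = [22; 1, 10, 2, 10, 1, 44, …] (period length 6).
Convergents:
  p_0/q_0 = 22/1
  p_1/q_1 = 23/1
  p_2/q_2 = 252/11
  p_3/q_3 = 527/23
q_2 = 11 ≤ 14 < 23 = q_3, so the answer is 252/11.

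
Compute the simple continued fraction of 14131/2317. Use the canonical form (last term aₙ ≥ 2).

[6; 10, 8, 2, 13]

14131 = 6*2317 + 229
2317 = 10*229 + 27
229 = 8*27 + 13
27 = 2*13 + 1
13 = 13*1 + 0  (stop)
So 14131/2317 = [6; 10, 8, 2, 13].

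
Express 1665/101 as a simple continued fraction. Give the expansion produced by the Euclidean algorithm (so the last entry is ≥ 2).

[16; 2, 16, 3]

1665 = 16*101 + 49
101 = 2*49 + 3
49 = 16*3 + 1
3 = 3*1 + 0  (stop)
So 1665/101 = [16; 2, 16, 3].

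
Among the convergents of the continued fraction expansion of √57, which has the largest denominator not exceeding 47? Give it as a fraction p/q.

√57 = [7; 1, 1, 4, 1, 1, 14, …] (period length 6).
Convergents:
  p_0/q_0 = 7/1
  p_1/q_1 = 8/1
  p_2/q_2 = 15/2
  p_3/q_3 = 68/9
  p_4/q_4 = 83/11
  p_5/q_5 = 151/20
  p_6/q_6 = 2197/291
q_5 = 20 ≤ 47 < 291 = q_6, so the answer is 151/20.

151/20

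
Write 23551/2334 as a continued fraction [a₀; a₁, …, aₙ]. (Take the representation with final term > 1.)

[10; 11, 16, 4, 3]

23551 = 10·2334 + 211
2334 = 11·211 + 13
211 = 16·13 + 3
13 = 4·3 + 1
3 = 3·1 + 0  (stop)
So 23551/2334 = [10; 11, 16, 4, 3].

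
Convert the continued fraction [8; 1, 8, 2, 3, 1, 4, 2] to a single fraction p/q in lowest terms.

Using pₖ = aₖpₖ₋₁ + pₖ₋₂ and qₖ = aₖqₖ₋₁ + qₖ₋₂:
  k=0: a=8, p=8, q=1
  k=1: a=1, p=9, q=1
  k=2: a=8, p=80, q=9
  k=3: a=2, p=169, q=19
  k=4: a=3, p=587, q=66
  k=5: a=1, p=756, q=85
  k=6: a=4, p=3611, q=406
  k=7: a=2, p=7978, q=897

7978/897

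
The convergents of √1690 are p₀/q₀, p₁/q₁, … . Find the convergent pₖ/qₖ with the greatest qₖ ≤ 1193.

√1690 = [41; 9, 8, 9, 82, …] (period length 4).
Convergents:
  p_0/q_0 = 41/1
  p_1/q_1 = 370/9
  p_2/q_2 = 3001/73
  p_3/q_3 = 27379/666
  p_4/q_4 = 2248079/54685
q_3 = 666 ≤ 1193 < 54685 = q_4, so the answer is 27379/666.

27379/666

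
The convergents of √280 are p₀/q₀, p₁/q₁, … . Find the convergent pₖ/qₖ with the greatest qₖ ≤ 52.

251/15

√280 = [16; 1, 2, 1, 2, 1, 32, …] (period length 6).
Convergents:
  p_0/q_0 = 16/1
  p_1/q_1 = 17/1
  p_2/q_2 = 50/3
  p_3/q_3 = 67/4
  p_4/q_4 = 184/11
  p_5/q_5 = 251/15
  p_6/q_6 = 8216/491
q_5 = 15 ≤ 52 < 491 = q_6, so the answer is 251/15.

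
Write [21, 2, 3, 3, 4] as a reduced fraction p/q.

2122/99

Fold from the inside: start with 4/1.
  3 + 1/4 = 13/4
  3 + 4/13 = 43/13
  2 + 13/43 = 99/43
  21 + 43/99 = 2122/99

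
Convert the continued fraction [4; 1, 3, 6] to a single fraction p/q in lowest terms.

119/25

Using pₖ = aₖpₖ₋₁ + pₖ₋₂ and qₖ = aₖqₖ₋₁ + qₖ₋₂:
  k=0: a=4, p=4, q=1
  k=1: a=1, p=5, q=1
  k=2: a=3, p=19, q=4
  k=3: a=6, p=119, q=25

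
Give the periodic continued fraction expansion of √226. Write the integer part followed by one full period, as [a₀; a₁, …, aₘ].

[15; 30]

a₀ = ⌊√226⌋ = 15.
With m₀=0, d₀=1 and mₖ₊₁ = dₖaₖ − mₖ, dₖ₊₁ = (n − mₖ₊₁²)/dₖ, aₖ₊₁ = ⌊(a₀+mₖ₊₁)/dₖ₊₁⌋:
  k=1: m=15, d=1, a=30
d=1 and a=2a₀=30 at k=1, so the next step gives (m, d) = (15, 1) again — its k=1 value — and the period has length 1.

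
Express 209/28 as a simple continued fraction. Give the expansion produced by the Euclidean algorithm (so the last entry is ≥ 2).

[7; 2, 6, 2]

209 = 7×28 + 13
28 = 2×13 + 2
13 = 6×2 + 1
2 = 2×1 + 0  (stop)
So 209/28 = [7; 2, 6, 2].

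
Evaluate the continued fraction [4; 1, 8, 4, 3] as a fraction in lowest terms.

587/120

Using pₖ = aₖpₖ₋₁ + pₖ₋₂ and qₖ = aₖqₖ₋₁ + qₖ₋₂:
  k=0: a=4, p=4, q=1
  k=1: a=1, p=5, q=1
  k=2: a=8, p=44, q=9
  k=3: a=4, p=181, q=37
  k=4: a=3, p=587, q=120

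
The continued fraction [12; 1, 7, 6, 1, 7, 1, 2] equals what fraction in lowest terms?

18775/1458

Fold from the inside: start with 2/1.
  1 + 1/2 = 3/2
  7 + 2/3 = 23/3
  1 + 3/23 = 26/23
  6 + 23/26 = 179/26
  7 + 26/179 = 1279/179
  1 + 179/1279 = 1458/1279
  12 + 1279/1458 = 18775/1458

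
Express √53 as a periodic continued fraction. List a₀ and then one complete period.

a₀ = ⌊√53⌋ = 7.
With m₀=0, d₀=1 and mₖ₊₁ = dₖaₖ − mₖ, dₖ₊₁ = (n − mₖ₊₁²)/dₖ, aₖ₊₁ = ⌊(a₀+mₖ₊₁)/dₖ₊₁⌋:
  k=1: m=7, d=4, a=3
  k=2: m=5, d=7, a=1
  k=3: m=2, d=7, a=1
  k=4: m=5, d=4, a=3
  k=5: m=7, d=1, a=14
d=1 and a=2a₀=14 at k=5, so the next step gives (m, d) = (7, 4) again — its k=1 value — and the period has length 5.

[7; 3, 1, 1, 3, 14]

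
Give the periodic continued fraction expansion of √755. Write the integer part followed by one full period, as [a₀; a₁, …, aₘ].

[27; 2, 10, 2, 54]

a₀ = ⌊√755⌋ = 27.
With m₀=0, d₀=1 and mₖ₊₁ = dₖaₖ − mₖ, dₖ₊₁ = (n − mₖ₊₁²)/dₖ, aₖ₊₁ = ⌊(a₀+mₖ₊₁)/dₖ₊₁⌋:
  k=1: m=27, d=26, a=2
  k=2: m=25, d=5, a=10
  k=3: m=25, d=26, a=2
  k=4: m=27, d=1, a=54
d=1 and a=2a₀=54 at k=4, so the next step gives (m, d) = (27, 26) again — its k=1 value — and the period has length 4.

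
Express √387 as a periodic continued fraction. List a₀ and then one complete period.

[19; 1, 2, 19, 2, 1, 38]

a₀ = ⌊√387⌋ = 19.
With m₀=0, d₀=1 and mₖ₊₁ = dₖaₖ − mₖ, dₖ₊₁ = (n − mₖ₊₁²)/dₖ, aₖ₊₁ = ⌊(a₀+mₖ₊₁)/dₖ₊₁⌋:
  k=1: m=19, d=26, a=1
  k=2: m=7, d=13, a=2
  k=3: m=19, d=2, a=19
  k=4: m=19, d=13, a=2
  k=5: m=7, d=26, a=1
  k=6: m=19, d=1, a=38
d=1 and a=2a₀=38 at k=6, so the next step gives (m, d) = (19, 26) again — its k=1 value — and the period has length 6.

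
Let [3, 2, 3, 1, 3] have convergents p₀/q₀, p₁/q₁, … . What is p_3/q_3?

Using pₖ = aₖpₖ₋₁ + pₖ₋₂, qₖ = aₖqₖ₋₁ + qₖ₋₂ (with p₋₁=1, p₋₂=0, q₋₁=0, q₋₂=1):
  k=0: a=3, p=3, q=1
  k=1: a=2, p=7, q=2
  k=2: a=3, p=24, q=7
  k=3: a=1, p=31, q=9

31/9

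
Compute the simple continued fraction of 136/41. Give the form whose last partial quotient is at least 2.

136 = 3*41 + 13
41 = 3*13 + 2
13 = 6*2 + 1
2 = 2*1 + 0  (stop)
So 136/41 = [3; 3, 6, 2].

[3; 3, 6, 2]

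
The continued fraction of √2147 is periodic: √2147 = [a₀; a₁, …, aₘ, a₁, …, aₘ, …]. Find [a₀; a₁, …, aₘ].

[46; 2, 1, 45, 1, 2, 92]

a₀ = ⌊√2147⌋ = 46.
With m₀=0, d₀=1 and mₖ₊₁ = dₖaₖ − mₖ, dₖ₊₁ = (n − mₖ₊₁²)/dₖ, aₖ₊₁ = ⌊(a₀+mₖ₊₁)/dₖ₊₁⌋:
  k=1: m=46, d=31, a=2
  k=2: m=16, d=61, a=1
  k=3: m=45, d=2, a=45
  k=4: m=45, d=61, a=1
  k=5: m=16, d=31, a=2
  k=6: m=46, d=1, a=92
d=1 and a=2a₀=92 at k=6, so the next step gives (m, d) = (46, 31) again — its k=1 value — and the period has length 6.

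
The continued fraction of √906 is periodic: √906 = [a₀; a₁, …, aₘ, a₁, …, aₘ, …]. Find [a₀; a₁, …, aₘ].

a₀ = ⌊√906⌋ = 30.
With m₀=0, d₀=1 and mₖ₊₁ = dₖaₖ − mₖ, dₖ₊₁ = (n − mₖ₊₁²)/dₖ, aₖ₊₁ = ⌊(a₀+mₖ₊₁)/dₖ₊₁⌋:
  k=1: m=30, d=6, a=10
  k=2: m=30, d=1, a=60
d=1 and a=2a₀=60 at k=2, so the next step gives (m, d) = (30, 6) again — its k=1 value — and the period has length 2.

[30; 10, 60]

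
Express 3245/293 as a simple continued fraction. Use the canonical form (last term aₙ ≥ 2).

[11; 13, 3, 7]

3245 = 11*293 + 22
293 = 13*22 + 7
22 = 3*7 + 1
7 = 7*1 + 0  (stop)
So 3245/293 = [11; 13, 3, 7].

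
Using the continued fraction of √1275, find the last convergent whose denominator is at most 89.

√1275 = [35; 1, 2, 2, 2, 2, 2, 1, 70, …] (period length 8).
Convergents:
  p_0/q_0 = 35/1
  p_1/q_1 = 36/1
  p_2/q_2 = 107/3
  p_3/q_3 = 250/7
  p_4/q_4 = 607/17
  p_5/q_5 = 1464/41
  p_6/q_6 = 3535/99
q_5 = 41 ≤ 89 < 99 = q_6, so the answer is 1464/41.

1464/41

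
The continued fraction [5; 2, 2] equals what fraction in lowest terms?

27/5

Fold from the inside: start with 2/1.
  2 + 1/2 = 5/2
  5 + 2/5 = 27/5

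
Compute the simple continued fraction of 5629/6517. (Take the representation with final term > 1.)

[0; 1, 6, 2, 1, 19, 15]

5629 = 0*6517 + 5629
6517 = 1*5629 + 888
5629 = 6*888 + 301
888 = 2*301 + 286
301 = 1*286 + 15
286 = 19*15 + 1
15 = 15*1 + 0  (stop)
So 5629/6517 = [0; 1, 6, 2, 1, 19, 15].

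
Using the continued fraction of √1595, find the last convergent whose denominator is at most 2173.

51080/1279

√1595 = [39; 1, 14, 1, 78, …] (period length 4).
Convergents:
  p_0/q_0 = 39/1
  p_1/q_1 = 40/1
  p_2/q_2 = 599/15
  p_3/q_3 = 639/16
  p_4/q_4 = 50441/1263
  p_5/q_5 = 51080/1279
  p_6/q_6 = 765561/19169
q_5 = 1279 ≤ 2173 < 19169 = q_6, so the answer is 51080/1279.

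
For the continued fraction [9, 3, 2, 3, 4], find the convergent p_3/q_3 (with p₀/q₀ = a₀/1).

Using pₖ = aₖpₖ₋₁ + pₖ₋₂, qₖ = aₖqₖ₋₁ + qₖ₋₂ (with p₋₁=1, p₋₂=0, q₋₁=0, q₋₂=1):
  k=0: a=9, p=9, q=1
  k=1: a=3, p=28, q=3
  k=2: a=2, p=65, q=7
  k=3: a=3, p=223, q=24

223/24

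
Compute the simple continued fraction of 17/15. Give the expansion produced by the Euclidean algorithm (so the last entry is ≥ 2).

17 = 1×15 + 2
15 = 7×2 + 1
2 = 2×1 + 0  (stop)
So 17/15 = [1; 7, 2].

[1; 7, 2]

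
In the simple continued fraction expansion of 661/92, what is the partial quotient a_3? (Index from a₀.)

2

661 = 7·92 + 17   →  a_0 = 7
92 = 5·17 + 7   →  a_1 = 5
17 = 2·7 + 3   →  a_2 = 2
7 = 2·3 + 1   →  a_3 = 2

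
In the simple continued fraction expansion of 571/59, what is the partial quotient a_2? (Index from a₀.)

571 = 9·59 + 40   →  a_0 = 9
59 = 1·40 + 19   →  a_1 = 1
40 = 2·19 + 2   →  a_2 = 2

2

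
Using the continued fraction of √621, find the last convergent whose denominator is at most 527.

7775/312

√621 = [24; 1, 11, 2, 11, 1, 48, …] (period length 6).
Convergents:
  p_0/q_0 = 24/1
  p_1/q_1 = 25/1
  p_2/q_2 = 299/12
  p_3/q_3 = 623/25
  p_4/q_4 = 7152/287
  p_5/q_5 = 7775/312
  p_6/q_6 = 380352/15263
q_5 = 312 ≤ 527 < 15263 = q_6, so the answer is 7775/312.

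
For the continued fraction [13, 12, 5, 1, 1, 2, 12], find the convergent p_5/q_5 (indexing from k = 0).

Using pₖ = aₖpₖ₋₁ + pₖ₋₂, qₖ = aₖqₖ₋₁ + qₖ₋₂ (with p₋₁=1, p₋₂=0, q₋₁=0, q₋₂=1):
  k=0: a=13, p=13, q=1
  k=1: a=12, p=157, q=12
  k=2: a=5, p=798, q=61
  k=3: a=1, p=955, q=73
  k=4: a=1, p=1753, q=134
  k=5: a=2, p=4461, q=341

4461/341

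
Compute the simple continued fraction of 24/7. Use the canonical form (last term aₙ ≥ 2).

[3; 2, 3]

24 = 3×7 + 3
7 = 2×3 + 1
3 = 3×1 + 0  (stop)
So 24/7 = [3; 2, 3].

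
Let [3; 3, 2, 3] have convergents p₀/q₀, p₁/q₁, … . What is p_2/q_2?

23/7

Using pₖ = aₖpₖ₋₁ + pₖ₋₂, qₖ = aₖqₖ₋₁ + qₖ₋₂ (with p₋₁=1, p₋₂=0, q₋₁=0, q₋₂=1):
  k=0: a=3, p=3, q=1
  k=1: a=3, p=10, q=3
  k=2: a=2, p=23, q=7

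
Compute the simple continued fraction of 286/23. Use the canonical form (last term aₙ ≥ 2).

286 = 12×23 + 10
23 = 2×10 + 3
10 = 3×3 + 1
3 = 3×1 + 0  (stop)
So 286/23 = [12; 2, 3, 3].

[12; 2, 3, 3]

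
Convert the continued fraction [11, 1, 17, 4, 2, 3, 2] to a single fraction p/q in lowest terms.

Using pₖ = aₖpₖ₋₁ + pₖ₋₂ and qₖ = aₖqₖ₋₁ + qₖ₋₂:
  k=0: a=11, p=11, q=1
  k=1: a=1, p=12, q=1
  k=2: a=17, p=215, q=18
  k=3: a=4, p=872, q=73
  k=4: a=2, p=1959, q=164
  k=5: a=3, p=6749, q=565
  k=6: a=2, p=15457, q=1294

15457/1294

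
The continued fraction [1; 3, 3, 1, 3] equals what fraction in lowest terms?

Fold from the inside: start with 3/1.
  1 + 1/3 = 4/3
  3 + 3/4 = 15/4
  3 + 4/15 = 49/15
  1 + 15/49 = 64/49

64/49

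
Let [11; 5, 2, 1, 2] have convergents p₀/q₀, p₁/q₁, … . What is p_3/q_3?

179/16

Using pₖ = aₖpₖ₋₁ + pₖ₋₂, qₖ = aₖqₖ₋₁ + qₖ₋₂ (with p₋₁=1, p₋₂=0, q₋₁=0, q₋₂=1):
  k=0: a=11, p=11, q=1
  k=1: a=5, p=56, q=5
  k=2: a=2, p=123, q=11
  k=3: a=1, p=179, q=16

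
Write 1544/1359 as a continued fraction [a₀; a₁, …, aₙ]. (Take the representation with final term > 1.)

1544 = 1×1359 + 185
1359 = 7×185 + 64
185 = 2×64 + 57
64 = 1×57 + 7
57 = 8×7 + 1
7 = 7×1 + 0  (stop)
So 1544/1359 = [1; 7, 2, 1, 8, 7].

[1; 7, 2, 1, 8, 7]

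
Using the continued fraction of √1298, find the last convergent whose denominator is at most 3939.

93420/2593

√1298 = [36; 36, 72, …] (period length 2).
Convergents:
  p_0/q_0 = 36/1
  p_1/q_1 = 1297/36
  p_2/q_2 = 93420/2593
  p_3/q_3 = 3364417/93384
q_2 = 2593 ≤ 3939 < 93384 = q_3, so the answer is 93420/2593.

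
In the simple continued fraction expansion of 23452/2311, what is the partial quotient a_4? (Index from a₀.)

8

23452 = 10·2311 + 342   →  a_0 = 10
2311 = 6·342 + 259   →  a_1 = 6
342 = 1·259 + 83   →  a_2 = 1
259 = 3·83 + 10   →  a_3 = 3
83 = 8·10 + 3   →  a_4 = 8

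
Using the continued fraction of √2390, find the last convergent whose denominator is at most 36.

√2390 = [48; 1, 7, 1, 8, 1, 7, 1, 96, …] (period length 8).
Convergents:
  p_0/q_0 = 48/1
  p_1/q_1 = 49/1
  p_2/q_2 = 391/8
  p_3/q_3 = 440/9
  p_4/q_4 = 3911/80
q_3 = 9 ≤ 36 < 80 = q_4, so the answer is 440/9.

440/9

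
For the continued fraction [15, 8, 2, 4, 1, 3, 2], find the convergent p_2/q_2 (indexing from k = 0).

Using pₖ = aₖpₖ₋₁ + pₖ₋₂, qₖ = aₖqₖ₋₁ + qₖ₋₂ (with p₋₁=1, p₋₂=0, q₋₁=0, q₋₂=1):
  k=0: a=15, p=15, q=1
  k=1: a=8, p=121, q=8
  k=2: a=2, p=257, q=17

257/17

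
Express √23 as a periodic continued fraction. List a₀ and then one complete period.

[4; 1, 3, 1, 8]

a₀ = ⌊√23⌋ = 4.
With m₀=0, d₀=1 and mₖ₊₁ = dₖaₖ − mₖ, dₖ₊₁ = (n − mₖ₊₁²)/dₖ, aₖ₊₁ = ⌊(a₀+mₖ₊₁)/dₖ₊₁⌋:
  k=1: m=4, d=7, a=1
  k=2: m=3, d=2, a=3
  k=3: m=3, d=7, a=1
  k=4: m=4, d=1, a=8
d=1 and a=2a₀=8 at k=4, so the next step gives (m, d) = (4, 7) again — its k=1 value — and the period has length 4.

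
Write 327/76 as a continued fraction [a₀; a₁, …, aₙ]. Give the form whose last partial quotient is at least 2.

327 = 4*76 + 23
76 = 3*23 + 7
23 = 3*7 + 2
7 = 3*2 + 1
2 = 2*1 + 0  (stop)
So 327/76 = [4; 3, 3, 3, 2].

[4; 3, 3, 3, 2]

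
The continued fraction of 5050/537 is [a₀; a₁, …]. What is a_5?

1

5050 = 9·537 + 217   →  a_0 = 9
537 = 2·217 + 103   →  a_1 = 2
217 = 2·103 + 11   →  a_2 = 2
103 = 9·11 + 4   →  a_3 = 9
11 = 2·4 + 3   →  a_4 = 2
4 = 1·3 + 1   →  a_5 = 1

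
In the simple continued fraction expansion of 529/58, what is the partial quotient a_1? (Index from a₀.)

529 = 9·58 + 7   →  a_0 = 9
58 = 8·7 + 2   →  a_1 = 8

8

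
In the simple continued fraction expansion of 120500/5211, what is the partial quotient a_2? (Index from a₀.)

120500 = 23·5211 + 647   →  a_0 = 23
5211 = 8·647 + 35   →  a_1 = 8
647 = 18·35 + 17   →  a_2 = 18

18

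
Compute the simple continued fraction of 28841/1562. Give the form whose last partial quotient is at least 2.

28841 = 18·1562 + 725
1562 = 2·725 + 112
725 = 6·112 + 53
112 = 2·53 + 6
53 = 8·6 + 5
6 = 1·5 + 1
5 = 5·1 + 0  (stop)
So 28841/1562 = [18; 2, 6, 2, 8, 1, 5].

[18; 2, 6, 2, 8, 1, 5]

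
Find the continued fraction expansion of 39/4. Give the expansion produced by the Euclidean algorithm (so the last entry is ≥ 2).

39 = 9×4 + 3
4 = 1×3 + 1
3 = 3×1 + 0  (stop)
So 39/4 = [9; 1, 3].

[9; 1, 3]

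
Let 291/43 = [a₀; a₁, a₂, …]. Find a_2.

3

291 = 6·43 + 33   →  a_0 = 6
43 = 1·33 + 10   →  a_1 = 1
33 = 3·10 + 3   →  a_2 = 3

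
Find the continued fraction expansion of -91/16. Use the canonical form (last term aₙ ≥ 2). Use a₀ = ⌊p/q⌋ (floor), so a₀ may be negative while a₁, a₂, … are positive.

-91 = -6×16 + 5
16 = 3×5 + 1
5 = 5×1 + 0  (stop)
So -91/16 = [-6; 3, 5].

[-6; 3, 5]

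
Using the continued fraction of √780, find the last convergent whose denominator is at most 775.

√780 = [27; 1, 12, 1, 54, …] (period length 4).
Convergents:
  p_0/q_0 = 27/1
  p_1/q_1 = 28/1
  p_2/q_2 = 363/13
  p_3/q_3 = 391/14
  p_4/q_4 = 21477/769
  p_5/q_5 = 21868/783
q_4 = 769 ≤ 775 < 783 = q_5, so the answer is 21477/769.

21477/769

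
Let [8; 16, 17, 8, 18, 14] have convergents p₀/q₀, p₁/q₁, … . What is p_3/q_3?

17737/2200

Using pₖ = aₖpₖ₋₁ + pₖ₋₂, qₖ = aₖqₖ₋₁ + qₖ₋₂ (with p₋₁=1, p₋₂=0, q₋₁=0, q₋₂=1):
  k=0: a=8, p=8, q=1
  k=1: a=16, p=129, q=16
  k=2: a=17, p=2201, q=273
  k=3: a=8, p=17737, q=2200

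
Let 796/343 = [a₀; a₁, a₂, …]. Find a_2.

8

796 = 2·343 + 110   →  a_0 = 2
343 = 3·110 + 13   →  a_1 = 3
110 = 8·13 + 6   →  a_2 = 8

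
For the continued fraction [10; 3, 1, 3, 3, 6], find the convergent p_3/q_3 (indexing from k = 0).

Using pₖ = aₖpₖ₋₁ + pₖ₋₂, qₖ = aₖqₖ₋₁ + qₖ₋₂ (with p₋₁=1, p₋₂=0, q₋₁=0, q₋₂=1):
  k=0: a=10, p=10, q=1
  k=1: a=3, p=31, q=3
  k=2: a=1, p=41, q=4
  k=3: a=3, p=154, q=15

154/15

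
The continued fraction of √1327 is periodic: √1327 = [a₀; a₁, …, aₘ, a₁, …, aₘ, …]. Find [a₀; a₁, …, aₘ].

[36; 2, 2, 1, 35, 1, 2, 2, 72]

a₀ = ⌊√1327⌋ = 36.
With m₀=0, d₀=1 and mₖ₊₁ = dₖaₖ − mₖ, dₖ₊₁ = (n − mₖ₊₁²)/dₖ, aₖ₊₁ = ⌊(a₀+mₖ₊₁)/dₖ₊₁⌋:
  k=1: m=36, d=31, a=2
  k=2: m=26, d=21, a=2
  k=3: m=16, d=51, a=1
  k=4: m=35, d=2, a=35
  k=5: m=35, d=51, a=1
  k=6: m=16, d=21, a=2
  k=7: m=26, d=31, a=2
  k=8: m=36, d=1, a=72
d=1 and a=2a₀=72 at k=8, so the next step gives (m, d) = (36, 31) again — its k=1 value — and the period has length 8.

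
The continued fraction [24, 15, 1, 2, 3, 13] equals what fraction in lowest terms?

Fold from the inside: start with 13/1.
  3 + 1/13 = 40/13
  2 + 13/40 = 93/40
  1 + 40/93 = 133/93
  15 + 93/133 = 2088/133
  24 + 133/2088 = 50245/2088

50245/2088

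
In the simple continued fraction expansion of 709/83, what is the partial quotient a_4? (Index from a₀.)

709 = 8·83 + 45   →  a_0 = 8
83 = 1·45 + 38   →  a_1 = 1
45 = 1·38 + 7   →  a_2 = 1
38 = 5·7 + 3   →  a_3 = 5
7 = 2·3 + 1   →  a_4 = 2

2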